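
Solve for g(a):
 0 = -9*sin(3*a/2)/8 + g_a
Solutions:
 g(a) = C1 - 3*cos(3*a/2)/4


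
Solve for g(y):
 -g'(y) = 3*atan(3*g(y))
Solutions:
 Integral(1/atan(3*_y), (_y, g(y))) = C1 - 3*y


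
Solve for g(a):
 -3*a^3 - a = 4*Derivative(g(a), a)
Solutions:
 g(a) = C1 - 3*a^4/16 - a^2/8


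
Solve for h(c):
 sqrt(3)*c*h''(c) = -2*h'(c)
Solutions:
 h(c) = C1 + C2*c^(1 - 2*sqrt(3)/3)


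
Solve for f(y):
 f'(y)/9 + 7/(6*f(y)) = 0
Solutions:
 f(y) = -sqrt(C1 - 21*y)
 f(y) = sqrt(C1 - 21*y)


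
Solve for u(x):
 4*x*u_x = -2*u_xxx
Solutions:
 u(x) = C1 + Integral(C2*airyai(-2^(1/3)*x) + C3*airybi(-2^(1/3)*x), x)


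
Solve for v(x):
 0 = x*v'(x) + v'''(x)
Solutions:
 v(x) = C1 + Integral(C2*airyai(-x) + C3*airybi(-x), x)


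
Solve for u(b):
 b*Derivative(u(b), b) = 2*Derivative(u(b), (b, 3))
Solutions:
 u(b) = C1 + Integral(C2*airyai(2^(2/3)*b/2) + C3*airybi(2^(2/3)*b/2), b)


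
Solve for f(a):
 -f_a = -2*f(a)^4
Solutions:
 f(a) = (-1/(C1 + 6*a))^(1/3)
 f(a) = (-1/(C1 + 2*a))^(1/3)*(-3^(2/3) - 3*3^(1/6)*I)/6
 f(a) = (-1/(C1 + 2*a))^(1/3)*(-3^(2/3) + 3*3^(1/6)*I)/6


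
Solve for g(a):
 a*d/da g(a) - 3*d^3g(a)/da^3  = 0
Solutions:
 g(a) = C1 + Integral(C2*airyai(3^(2/3)*a/3) + C3*airybi(3^(2/3)*a/3), a)


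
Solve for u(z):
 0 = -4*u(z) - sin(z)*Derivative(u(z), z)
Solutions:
 u(z) = C1*(cos(z)^2 + 2*cos(z) + 1)/(cos(z)^2 - 2*cos(z) + 1)


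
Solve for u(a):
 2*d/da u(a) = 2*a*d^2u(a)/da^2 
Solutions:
 u(a) = C1 + C2*a^2


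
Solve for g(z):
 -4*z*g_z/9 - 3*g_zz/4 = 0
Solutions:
 g(z) = C1 + C2*erf(2*sqrt(6)*z/9)


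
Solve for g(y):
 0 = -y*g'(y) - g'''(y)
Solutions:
 g(y) = C1 + Integral(C2*airyai(-y) + C3*airybi(-y), y)


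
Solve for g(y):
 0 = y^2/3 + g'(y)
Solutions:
 g(y) = C1 - y^3/9


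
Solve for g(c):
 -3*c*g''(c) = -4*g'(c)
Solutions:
 g(c) = C1 + C2*c^(7/3)


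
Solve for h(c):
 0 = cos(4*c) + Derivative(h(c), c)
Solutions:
 h(c) = C1 - sin(4*c)/4


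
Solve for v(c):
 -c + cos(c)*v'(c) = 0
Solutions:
 v(c) = C1 + Integral(c/cos(c), c)


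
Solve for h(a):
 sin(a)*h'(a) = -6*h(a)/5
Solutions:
 h(a) = C1*(cos(a) + 1)^(3/5)/(cos(a) - 1)^(3/5)


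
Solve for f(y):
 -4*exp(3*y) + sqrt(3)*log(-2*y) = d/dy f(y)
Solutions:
 f(y) = C1 + sqrt(3)*y*log(-y) + sqrt(3)*y*(-1 + log(2)) - 4*exp(3*y)/3


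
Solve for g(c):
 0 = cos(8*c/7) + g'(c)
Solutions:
 g(c) = C1 - 7*sin(8*c/7)/8


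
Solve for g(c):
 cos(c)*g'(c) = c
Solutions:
 g(c) = C1 + Integral(c/cos(c), c)


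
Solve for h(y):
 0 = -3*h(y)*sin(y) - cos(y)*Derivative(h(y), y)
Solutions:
 h(y) = C1*cos(y)^3


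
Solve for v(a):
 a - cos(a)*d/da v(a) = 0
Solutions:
 v(a) = C1 + Integral(a/cos(a), a)


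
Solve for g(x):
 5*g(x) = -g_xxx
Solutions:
 g(x) = C3*exp(-5^(1/3)*x) + (C1*sin(sqrt(3)*5^(1/3)*x/2) + C2*cos(sqrt(3)*5^(1/3)*x/2))*exp(5^(1/3)*x/2)


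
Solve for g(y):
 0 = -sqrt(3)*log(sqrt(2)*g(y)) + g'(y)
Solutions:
 -2*sqrt(3)*Integral(1/(2*log(_y) + log(2)), (_y, g(y)))/3 = C1 - y


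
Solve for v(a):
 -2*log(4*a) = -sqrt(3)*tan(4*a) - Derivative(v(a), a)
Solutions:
 v(a) = C1 + 2*a*log(a) - 2*a + 4*a*log(2) + sqrt(3)*log(cos(4*a))/4


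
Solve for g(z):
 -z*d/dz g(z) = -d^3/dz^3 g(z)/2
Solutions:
 g(z) = C1 + Integral(C2*airyai(2^(1/3)*z) + C3*airybi(2^(1/3)*z), z)


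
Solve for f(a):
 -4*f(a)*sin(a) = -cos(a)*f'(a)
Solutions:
 f(a) = C1/cos(a)^4


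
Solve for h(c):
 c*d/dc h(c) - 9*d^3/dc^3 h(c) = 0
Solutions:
 h(c) = C1 + Integral(C2*airyai(3^(1/3)*c/3) + C3*airybi(3^(1/3)*c/3), c)


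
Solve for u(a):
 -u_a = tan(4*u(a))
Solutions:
 u(a) = -asin(C1*exp(-4*a))/4 + pi/4
 u(a) = asin(C1*exp(-4*a))/4


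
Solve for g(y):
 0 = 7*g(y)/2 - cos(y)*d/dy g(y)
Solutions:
 g(y) = C1*(sin(y) + 1)^(7/4)/(sin(y) - 1)^(7/4)


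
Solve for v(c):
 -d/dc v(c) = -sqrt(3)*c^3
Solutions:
 v(c) = C1 + sqrt(3)*c^4/4


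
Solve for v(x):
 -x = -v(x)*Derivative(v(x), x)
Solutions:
 v(x) = -sqrt(C1 + x^2)
 v(x) = sqrt(C1 + x^2)


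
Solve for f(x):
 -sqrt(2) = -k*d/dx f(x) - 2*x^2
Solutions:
 f(x) = C1 - 2*x^3/(3*k) + sqrt(2)*x/k


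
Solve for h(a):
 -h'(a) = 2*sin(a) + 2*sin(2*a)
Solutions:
 h(a) = C1 + 2*cos(a) + cos(2*a)


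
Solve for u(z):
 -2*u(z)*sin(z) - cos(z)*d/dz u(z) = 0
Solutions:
 u(z) = C1*cos(z)^2


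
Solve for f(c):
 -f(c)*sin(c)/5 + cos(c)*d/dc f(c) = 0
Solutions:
 f(c) = C1/cos(c)^(1/5)


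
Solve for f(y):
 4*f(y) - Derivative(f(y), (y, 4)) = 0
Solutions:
 f(y) = C1*exp(-sqrt(2)*y) + C2*exp(sqrt(2)*y) + C3*sin(sqrt(2)*y) + C4*cos(sqrt(2)*y)


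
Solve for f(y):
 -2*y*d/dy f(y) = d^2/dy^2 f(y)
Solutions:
 f(y) = C1 + C2*erf(y)


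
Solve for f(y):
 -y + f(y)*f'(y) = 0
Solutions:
 f(y) = -sqrt(C1 + y^2)
 f(y) = sqrt(C1 + y^2)


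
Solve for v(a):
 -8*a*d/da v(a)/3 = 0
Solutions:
 v(a) = C1


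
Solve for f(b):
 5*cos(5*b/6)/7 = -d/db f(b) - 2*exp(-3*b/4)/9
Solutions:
 f(b) = C1 - 6*sin(5*b/6)/7 + 8*exp(-3*b/4)/27


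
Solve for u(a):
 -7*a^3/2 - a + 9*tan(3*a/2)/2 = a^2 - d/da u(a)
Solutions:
 u(a) = C1 + 7*a^4/8 + a^3/3 + a^2/2 + 3*log(cos(3*a/2))


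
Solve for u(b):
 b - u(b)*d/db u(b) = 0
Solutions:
 u(b) = -sqrt(C1 + b^2)
 u(b) = sqrt(C1 + b^2)


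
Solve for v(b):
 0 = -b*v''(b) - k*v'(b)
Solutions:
 v(b) = C1 + b^(1 - re(k))*(C2*sin(log(b)*Abs(im(k))) + C3*cos(log(b)*im(k)))


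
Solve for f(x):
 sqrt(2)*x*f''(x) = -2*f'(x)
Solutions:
 f(x) = C1 + C2*x^(1 - sqrt(2))


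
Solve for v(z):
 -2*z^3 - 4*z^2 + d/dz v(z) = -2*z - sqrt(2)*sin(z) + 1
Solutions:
 v(z) = C1 + z^4/2 + 4*z^3/3 - z^2 + z + sqrt(2)*cos(z)


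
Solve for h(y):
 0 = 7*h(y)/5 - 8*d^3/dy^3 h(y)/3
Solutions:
 h(y) = C3*exp(21^(1/3)*5^(2/3)*y/10) + (C1*sin(3^(5/6)*5^(2/3)*7^(1/3)*y/20) + C2*cos(3^(5/6)*5^(2/3)*7^(1/3)*y/20))*exp(-21^(1/3)*5^(2/3)*y/20)


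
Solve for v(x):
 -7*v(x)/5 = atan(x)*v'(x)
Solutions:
 v(x) = C1*exp(-7*Integral(1/atan(x), x)/5)


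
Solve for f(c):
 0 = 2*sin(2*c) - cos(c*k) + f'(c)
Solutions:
 f(c) = C1 + cos(2*c) + sin(c*k)/k


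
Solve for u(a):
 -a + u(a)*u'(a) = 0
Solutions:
 u(a) = -sqrt(C1 + a^2)
 u(a) = sqrt(C1 + a^2)


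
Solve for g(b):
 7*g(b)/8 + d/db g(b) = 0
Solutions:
 g(b) = C1*exp(-7*b/8)


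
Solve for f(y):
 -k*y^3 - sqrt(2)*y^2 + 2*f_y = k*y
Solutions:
 f(y) = C1 + k*y^4/8 + k*y^2/4 + sqrt(2)*y^3/6


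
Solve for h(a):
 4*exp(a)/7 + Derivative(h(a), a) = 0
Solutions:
 h(a) = C1 - 4*exp(a)/7


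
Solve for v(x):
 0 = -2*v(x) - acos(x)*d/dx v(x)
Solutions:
 v(x) = C1*exp(-2*Integral(1/acos(x), x))


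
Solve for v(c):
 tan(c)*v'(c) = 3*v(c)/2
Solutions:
 v(c) = C1*sin(c)^(3/2)


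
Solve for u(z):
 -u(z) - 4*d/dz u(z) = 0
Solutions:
 u(z) = C1*exp(-z/4)


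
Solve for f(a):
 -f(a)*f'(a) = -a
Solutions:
 f(a) = -sqrt(C1 + a^2)
 f(a) = sqrt(C1 + a^2)


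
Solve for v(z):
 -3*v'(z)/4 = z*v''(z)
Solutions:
 v(z) = C1 + C2*z^(1/4)


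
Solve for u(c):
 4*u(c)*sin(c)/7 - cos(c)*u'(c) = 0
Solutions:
 u(c) = C1/cos(c)^(4/7)


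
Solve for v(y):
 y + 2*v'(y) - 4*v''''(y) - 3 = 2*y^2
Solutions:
 v(y) = C1 + C4*exp(2^(2/3)*y/2) + y^3/3 - y^2/4 + 3*y/2 + (C2*sin(2^(2/3)*sqrt(3)*y/4) + C3*cos(2^(2/3)*sqrt(3)*y/4))*exp(-2^(2/3)*y/4)


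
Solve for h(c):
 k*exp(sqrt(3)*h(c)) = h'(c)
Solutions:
 h(c) = sqrt(3)*(2*log(-1/(C1 + c*k)) - log(3))/6


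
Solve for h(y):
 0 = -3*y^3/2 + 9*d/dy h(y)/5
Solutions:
 h(y) = C1 + 5*y^4/24


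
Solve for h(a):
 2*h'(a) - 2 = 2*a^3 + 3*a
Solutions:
 h(a) = C1 + a^4/4 + 3*a^2/4 + a


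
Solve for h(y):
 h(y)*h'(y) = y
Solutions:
 h(y) = -sqrt(C1 + y^2)
 h(y) = sqrt(C1 + y^2)


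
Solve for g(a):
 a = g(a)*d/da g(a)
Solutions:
 g(a) = -sqrt(C1 + a^2)
 g(a) = sqrt(C1 + a^2)


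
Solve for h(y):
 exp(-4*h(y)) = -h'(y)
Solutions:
 h(y) = log(-I*(C1 - 4*y)^(1/4))
 h(y) = log(I*(C1 - 4*y)^(1/4))
 h(y) = log(-(C1 - 4*y)^(1/4))
 h(y) = log(C1 - 4*y)/4


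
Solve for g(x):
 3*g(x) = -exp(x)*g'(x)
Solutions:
 g(x) = C1*exp(3*exp(-x))


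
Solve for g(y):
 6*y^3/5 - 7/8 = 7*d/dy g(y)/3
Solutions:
 g(y) = C1 + 9*y^4/70 - 3*y/8


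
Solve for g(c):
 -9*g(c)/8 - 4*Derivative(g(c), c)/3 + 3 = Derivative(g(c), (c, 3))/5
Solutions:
 g(c) = C1*exp(10^(1/3)*c*(-32*5^(1/3)/(243 + sqrt(140969))^(1/3) + 2^(1/3)*(243 + sqrt(140969))^(1/3))/24)*sin(10^(1/3)*sqrt(3)*c*(32*5^(1/3)/(243 + sqrt(140969))^(1/3) + 2^(1/3)*(243 + sqrt(140969))^(1/3))/24) + C2*exp(10^(1/3)*c*(-32*5^(1/3)/(243 + sqrt(140969))^(1/3) + 2^(1/3)*(243 + sqrt(140969))^(1/3))/24)*cos(10^(1/3)*sqrt(3)*c*(32*5^(1/3)/(243 + sqrt(140969))^(1/3) + 2^(1/3)*(243 + sqrt(140969))^(1/3))/24) + C3*exp(-10^(1/3)*c*(-32*5^(1/3)/(243 + sqrt(140969))^(1/3) + 2^(1/3)*(243 + sqrt(140969))^(1/3))/12) + 8/3


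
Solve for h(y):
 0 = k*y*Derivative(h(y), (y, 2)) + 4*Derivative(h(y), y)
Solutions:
 h(y) = C1 + y^(((re(k) - 4)*re(k) + im(k)^2)/(re(k)^2 + im(k)^2))*(C2*sin(4*log(y)*Abs(im(k))/(re(k)^2 + im(k)^2)) + C3*cos(4*log(y)*im(k)/(re(k)^2 + im(k)^2)))


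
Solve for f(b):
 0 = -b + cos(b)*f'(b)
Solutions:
 f(b) = C1 + Integral(b/cos(b), b)


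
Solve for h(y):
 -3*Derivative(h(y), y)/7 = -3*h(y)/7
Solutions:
 h(y) = C1*exp(y)


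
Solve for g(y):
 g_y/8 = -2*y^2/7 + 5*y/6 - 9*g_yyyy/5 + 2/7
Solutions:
 g(y) = C1 + C4*exp(-15^(1/3)*y/6) - 16*y^3/21 + 10*y^2/3 + 16*y/7 + (C2*sin(3^(5/6)*5^(1/3)*y/12) + C3*cos(3^(5/6)*5^(1/3)*y/12))*exp(15^(1/3)*y/12)


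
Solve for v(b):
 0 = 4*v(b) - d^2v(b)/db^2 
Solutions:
 v(b) = C1*exp(-2*b) + C2*exp(2*b)


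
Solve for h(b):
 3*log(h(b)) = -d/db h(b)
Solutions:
 li(h(b)) = C1 - 3*b


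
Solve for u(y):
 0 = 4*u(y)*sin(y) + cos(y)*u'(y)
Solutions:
 u(y) = C1*cos(y)^4


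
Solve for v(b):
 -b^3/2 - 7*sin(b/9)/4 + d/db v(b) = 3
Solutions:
 v(b) = C1 + b^4/8 + 3*b - 63*cos(b/9)/4


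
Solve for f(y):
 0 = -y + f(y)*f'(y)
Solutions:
 f(y) = -sqrt(C1 + y^2)
 f(y) = sqrt(C1 + y^2)


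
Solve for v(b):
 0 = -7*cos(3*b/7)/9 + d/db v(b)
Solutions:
 v(b) = C1 + 49*sin(3*b/7)/27


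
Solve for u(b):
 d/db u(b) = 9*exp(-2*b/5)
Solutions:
 u(b) = C1 - 45*exp(-2*b/5)/2


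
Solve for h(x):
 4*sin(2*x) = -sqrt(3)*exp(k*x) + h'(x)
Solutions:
 h(x) = C1 - 2*cos(2*x) + sqrt(3)*exp(k*x)/k


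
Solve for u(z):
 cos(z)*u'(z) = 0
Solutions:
 u(z) = C1


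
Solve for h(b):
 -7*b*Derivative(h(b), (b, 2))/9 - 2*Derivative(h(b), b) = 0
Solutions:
 h(b) = C1 + C2/b^(11/7)


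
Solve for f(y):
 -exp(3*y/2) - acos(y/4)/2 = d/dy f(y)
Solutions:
 f(y) = C1 - y*acos(y/4)/2 + sqrt(16 - y^2)/2 - 2*exp(3*y/2)/3


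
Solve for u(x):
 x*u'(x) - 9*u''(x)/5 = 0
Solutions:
 u(x) = C1 + C2*erfi(sqrt(10)*x/6)


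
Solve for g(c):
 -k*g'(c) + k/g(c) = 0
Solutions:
 g(c) = -sqrt(C1 + 2*c)
 g(c) = sqrt(C1 + 2*c)


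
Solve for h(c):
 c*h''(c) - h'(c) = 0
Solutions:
 h(c) = C1 + C2*c^2


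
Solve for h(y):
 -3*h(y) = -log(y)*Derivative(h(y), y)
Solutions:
 h(y) = C1*exp(3*li(y))


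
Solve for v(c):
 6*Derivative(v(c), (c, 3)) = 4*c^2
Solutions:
 v(c) = C1 + C2*c + C3*c^2 + c^5/90


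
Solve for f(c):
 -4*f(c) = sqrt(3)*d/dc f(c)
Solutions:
 f(c) = C1*exp(-4*sqrt(3)*c/3)


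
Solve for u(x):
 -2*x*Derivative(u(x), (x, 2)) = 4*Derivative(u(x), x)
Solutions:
 u(x) = C1 + C2/x


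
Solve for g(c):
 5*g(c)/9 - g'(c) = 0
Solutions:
 g(c) = C1*exp(5*c/9)


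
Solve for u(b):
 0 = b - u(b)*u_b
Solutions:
 u(b) = -sqrt(C1 + b^2)
 u(b) = sqrt(C1 + b^2)


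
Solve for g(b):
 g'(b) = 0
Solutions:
 g(b) = C1


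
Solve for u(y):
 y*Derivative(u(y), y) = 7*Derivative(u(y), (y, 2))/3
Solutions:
 u(y) = C1 + C2*erfi(sqrt(42)*y/14)


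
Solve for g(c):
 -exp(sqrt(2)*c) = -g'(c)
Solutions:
 g(c) = C1 + sqrt(2)*exp(sqrt(2)*c)/2


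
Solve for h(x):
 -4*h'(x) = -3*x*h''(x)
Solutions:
 h(x) = C1 + C2*x^(7/3)


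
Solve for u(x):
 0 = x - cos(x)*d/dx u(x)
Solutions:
 u(x) = C1 + Integral(x/cos(x), x)


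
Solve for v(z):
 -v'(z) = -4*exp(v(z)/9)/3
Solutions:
 v(z) = 9*log(-1/(C1 + 4*z)) + 27*log(3)


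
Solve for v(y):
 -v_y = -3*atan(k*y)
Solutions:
 v(y) = C1 + 3*Piecewise((y*atan(k*y) - log(k^2*y^2 + 1)/(2*k), Ne(k, 0)), (0, True))


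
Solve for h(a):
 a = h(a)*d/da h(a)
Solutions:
 h(a) = -sqrt(C1 + a^2)
 h(a) = sqrt(C1 + a^2)


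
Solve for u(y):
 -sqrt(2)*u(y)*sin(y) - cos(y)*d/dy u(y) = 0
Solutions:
 u(y) = C1*cos(y)^(sqrt(2))


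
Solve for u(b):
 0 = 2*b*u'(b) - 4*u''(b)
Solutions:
 u(b) = C1 + C2*erfi(b/2)


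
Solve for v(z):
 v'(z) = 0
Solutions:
 v(z) = C1


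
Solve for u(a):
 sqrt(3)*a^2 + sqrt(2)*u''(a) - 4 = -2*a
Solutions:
 u(a) = C1 + C2*a - sqrt(6)*a^4/24 - sqrt(2)*a^3/6 + sqrt(2)*a^2


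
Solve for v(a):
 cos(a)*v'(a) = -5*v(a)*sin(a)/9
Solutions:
 v(a) = C1*cos(a)^(5/9)


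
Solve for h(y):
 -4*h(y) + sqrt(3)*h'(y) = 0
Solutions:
 h(y) = C1*exp(4*sqrt(3)*y/3)


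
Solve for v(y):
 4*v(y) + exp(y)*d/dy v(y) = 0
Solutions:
 v(y) = C1*exp(4*exp(-y))


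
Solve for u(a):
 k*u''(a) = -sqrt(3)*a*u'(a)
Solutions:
 u(a) = C1 + C2*sqrt(k)*erf(sqrt(2)*3^(1/4)*a*sqrt(1/k)/2)


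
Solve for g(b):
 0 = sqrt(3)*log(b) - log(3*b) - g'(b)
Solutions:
 g(b) = C1 - b*log(b) + sqrt(3)*b*log(b) - sqrt(3)*b - b*log(3) + b


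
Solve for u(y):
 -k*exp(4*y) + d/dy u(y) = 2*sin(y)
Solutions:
 u(y) = C1 + k*exp(4*y)/4 - 2*cos(y)


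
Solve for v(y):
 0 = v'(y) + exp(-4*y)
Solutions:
 v(y) = C1 + exp(-4*y)/4


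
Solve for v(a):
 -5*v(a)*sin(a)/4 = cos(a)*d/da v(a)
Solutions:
 v(a) = C1*cos(a)^(5/4)


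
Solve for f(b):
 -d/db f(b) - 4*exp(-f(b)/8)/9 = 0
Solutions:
 f(b) = 8*log(C1 - b/18)


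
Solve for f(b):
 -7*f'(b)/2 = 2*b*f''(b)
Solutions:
 f(b) = C1 + C2/b^(3/4)


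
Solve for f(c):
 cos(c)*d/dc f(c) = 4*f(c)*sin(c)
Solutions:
 f(c) = C1/cos(c)^4


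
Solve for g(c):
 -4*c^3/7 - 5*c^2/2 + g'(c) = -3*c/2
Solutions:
 g(c) = C1 + c^4/7 + 5*c^3/6 - 3*c^2/4


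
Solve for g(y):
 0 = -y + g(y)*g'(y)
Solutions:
 g(y) = -sqrt(C1 + y^2)
 g(y) = sqrt(C1 + y^2)


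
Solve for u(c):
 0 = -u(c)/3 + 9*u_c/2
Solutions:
 u(c) = C1*exp(2*c/27)


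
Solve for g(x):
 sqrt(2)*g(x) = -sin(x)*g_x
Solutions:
 g(x) = C1*(cos(x) + 1)^(sqrt(2)/2)/(cos(x) - 1)^(sqrt(2)/2)


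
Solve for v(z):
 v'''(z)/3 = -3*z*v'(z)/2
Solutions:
 v(z) = C1 + Integral(C2*airyai(-6^(2/3)*z/2) + C3*airybi(-6^(2/3)*z/2), z)


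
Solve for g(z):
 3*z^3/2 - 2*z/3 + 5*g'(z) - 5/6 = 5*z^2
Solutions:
 g(z) = C1 - 3*z^4/40 + z^3/3 + z^2/15 + z/6


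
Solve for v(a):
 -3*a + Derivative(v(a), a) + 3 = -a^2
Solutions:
 v(a) = C1 - a^3/3 + 3*a^2/2 - 3*a


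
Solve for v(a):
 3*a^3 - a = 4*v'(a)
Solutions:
 v(a) = C1 + 3*a^4/16 - a^2/8


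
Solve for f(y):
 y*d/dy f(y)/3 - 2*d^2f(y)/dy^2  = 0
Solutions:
 f(y) = C1 + C2*erfi(sqrt(3)*y/6)


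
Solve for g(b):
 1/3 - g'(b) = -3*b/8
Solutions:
 g(b) = C1 + 3*b^2/16 + b/3


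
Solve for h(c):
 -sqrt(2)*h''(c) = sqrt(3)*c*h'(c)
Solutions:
 h(c) = C1 + C2*erf(6^(1/4)*c/2)


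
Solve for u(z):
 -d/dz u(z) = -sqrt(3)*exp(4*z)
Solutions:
 u(z) = C1 + sqrt(3)*exp(4*z)/4


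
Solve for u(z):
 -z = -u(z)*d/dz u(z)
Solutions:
 u(z) = -sqrt(C1 + z^2)
 u(z) = sqrt(C1 + z^2)


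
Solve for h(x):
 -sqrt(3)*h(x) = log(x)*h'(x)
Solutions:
 h(x) = C1*exp(-sqrt(3)*li(x))


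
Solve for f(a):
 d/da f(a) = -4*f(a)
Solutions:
 f(a) = C1*exp(-4*a)


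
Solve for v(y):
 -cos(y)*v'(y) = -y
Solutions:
 v(y) = C1 + Integral(y/cos(y), y)


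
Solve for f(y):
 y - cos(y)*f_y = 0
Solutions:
 f(y) = C1 + Integral(y/cos(y), y)


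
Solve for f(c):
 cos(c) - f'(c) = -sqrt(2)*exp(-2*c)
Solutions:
 f(c) = C1 + sin(c) - sqrt(2)*exp(-2*c)/2


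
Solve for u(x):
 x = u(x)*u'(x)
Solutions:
 u(x) = -sqrt(C1 + x^2)
 u(x) = sqrt(C1 + x^2)


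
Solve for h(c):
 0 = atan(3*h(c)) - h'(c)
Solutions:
 Integral(1/atan(3*_y), (_y, h(c))) = C1 + c


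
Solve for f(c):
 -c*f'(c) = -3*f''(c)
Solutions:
 f(c) = C1 + C2*erfi(sqrt(6)*c/6)


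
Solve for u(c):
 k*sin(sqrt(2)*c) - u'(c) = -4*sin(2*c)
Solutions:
 u(c) = C1 - sqrt(2)*k*cos(sqrt(2)*c)/2 - 2*cos(2*c)


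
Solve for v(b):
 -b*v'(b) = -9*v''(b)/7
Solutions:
 v(b) = C1 + C2*erfi(sqrt(14)*b/6)


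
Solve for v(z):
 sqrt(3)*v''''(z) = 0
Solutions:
 v(z) = C1 + C2*z + C3*z^2 + C4*z^3


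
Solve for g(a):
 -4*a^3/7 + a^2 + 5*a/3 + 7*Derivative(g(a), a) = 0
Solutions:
 g(a) = C1 + a^4/49 - a^3/21 - 5*a^2/42


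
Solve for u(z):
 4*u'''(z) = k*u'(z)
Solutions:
 u(z) = C1 + C2*exp(-sqrt(k)*z/2) + C3*exp(sqrt(k)*z/2)


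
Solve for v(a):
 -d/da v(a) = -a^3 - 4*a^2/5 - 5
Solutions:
 v(a) = C1 + a^4/4 + 4*a^3/15 + 5*a


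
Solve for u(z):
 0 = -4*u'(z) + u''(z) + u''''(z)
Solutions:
 u(z) = C1 + C2*exp(z*(-3*(2 + sqrt(327)/9)^(1/3) + (2 + sqrt(327)/9)^(-1/3))/6)*sin(sqrt(3)*z*((2 + sqrt(327)/9)^(-1/3) + 3*(2 + sqrt(327)/9)^(1/3))/6) + C3*exp(z*(-3*(2 + sqrt(327)/9)^(1/3) + (2 + sqrt(327)/9)^(-1/3))/6)*cos(sqrt(3)*z*((2 + sqrt(327)/9)^(-1/3) + 3*(2 + sqrt(327)/9)^(1/3))/6) + C4*exp(z*(-1/(3*(2 + sqrt(327)/9)^(1/3)) + (2 + sqrt(327)/9)^(1/3)))


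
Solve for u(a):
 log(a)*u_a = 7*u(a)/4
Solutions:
 u(a) = C1*exp(7*li(a)/4)


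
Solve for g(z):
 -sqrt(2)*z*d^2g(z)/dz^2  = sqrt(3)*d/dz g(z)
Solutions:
 g(z) = C1 + C2*z^(1 - sqrt(6)/2)


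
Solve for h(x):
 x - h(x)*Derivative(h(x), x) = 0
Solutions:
 h(x) = -sqrt(C1 + x^2)
 h(x) = sqrt(C1 + x^2)


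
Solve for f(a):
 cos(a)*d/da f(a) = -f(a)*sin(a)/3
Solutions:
 f(a) = C1*cos(a)^(1/3)


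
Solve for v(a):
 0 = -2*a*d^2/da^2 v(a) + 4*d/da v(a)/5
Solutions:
 v(a) = C1 + C2*a^(7/5)


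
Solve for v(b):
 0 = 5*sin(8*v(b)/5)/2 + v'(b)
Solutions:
 5*b/2 + 5*log(cos(8*v(b)/5) - 1)/16 - 5*log(cos(8*v(b)/5) + 1)/16 = C1


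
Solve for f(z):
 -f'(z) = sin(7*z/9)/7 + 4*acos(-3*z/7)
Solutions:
 f(z) = C1 - 4*z*acos(-3*z/7) - 4*sqrt(49 - 9*z^2)/3 + 9*cos(7*z/9)/49


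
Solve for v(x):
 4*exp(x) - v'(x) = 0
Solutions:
 v(x) = C1 + 4*exp(x)


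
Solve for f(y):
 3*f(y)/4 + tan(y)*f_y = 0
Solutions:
 f(y) = C1/sin(y)^(3/4)


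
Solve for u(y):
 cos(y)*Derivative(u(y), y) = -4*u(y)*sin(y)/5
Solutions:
 u(y) = C1*cos(y)^(4/5)


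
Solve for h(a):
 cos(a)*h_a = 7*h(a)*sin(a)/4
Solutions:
 h(a) = C1/cos(a)^(7/4)


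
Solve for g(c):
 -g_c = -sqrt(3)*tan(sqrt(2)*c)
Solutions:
 g(c) = C1 - sqrt(6)*log(cos(sqrt(2)*c))/2


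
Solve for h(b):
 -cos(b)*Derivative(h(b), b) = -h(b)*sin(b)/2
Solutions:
 h(b) = C1/sqrt(cos(b))


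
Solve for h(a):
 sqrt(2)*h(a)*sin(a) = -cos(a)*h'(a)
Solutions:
 h(a) = C1*cos(a)^(sqrt(2))


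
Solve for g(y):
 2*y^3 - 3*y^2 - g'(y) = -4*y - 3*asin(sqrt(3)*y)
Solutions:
 g(y) = C1 + y^4/2 - y^3 + 2*y^2 + 3*y*asin(sqrt(3)*y) + sqrt(3)*sqrt(1 - 3*y^2)


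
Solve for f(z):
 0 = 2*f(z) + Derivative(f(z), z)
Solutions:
 f(z) = C1*exp(-2*z)


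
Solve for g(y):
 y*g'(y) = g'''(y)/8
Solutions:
 g(y) = C1 + Integral(C2*airyai(2*y) + C3*airybi(2*y), y)


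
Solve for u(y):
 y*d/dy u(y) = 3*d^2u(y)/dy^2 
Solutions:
 u(y) = C1 + C2*erfi(sqrt(6)*y/6)


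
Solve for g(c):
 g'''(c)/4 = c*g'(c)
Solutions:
 g(c) = C1 + Integral(C2*airyai(2^(2/3)*c) + C3*airybi(2^(2/3)*c), c)


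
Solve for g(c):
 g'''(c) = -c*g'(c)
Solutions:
 g(c) = C1 + Integral(C2*airyai(-c) + C3*airybi(-c), c)


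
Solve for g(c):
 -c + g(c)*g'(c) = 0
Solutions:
 g(c) = -sqrt(C1 + c^2)
 g(c) = sqrt(C1 + c^2)


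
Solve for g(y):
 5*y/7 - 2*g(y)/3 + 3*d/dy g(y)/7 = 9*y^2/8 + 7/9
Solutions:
 g(y) = C1*exp(14*y/9) - 27*y^2/16 - 123*y/112 - 8809/4704


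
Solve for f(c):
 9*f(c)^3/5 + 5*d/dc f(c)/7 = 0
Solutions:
 f(c) = -5*sqrt(2)*sqrt(-1/(C1 - 63*c))/2
 f(c) = 5*sqrt(2)*sqrt(-1/(C1 - 63*c))/2


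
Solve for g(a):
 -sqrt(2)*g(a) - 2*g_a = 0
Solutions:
 g(a) = C1*exp(-sqrt(2)*a/2)


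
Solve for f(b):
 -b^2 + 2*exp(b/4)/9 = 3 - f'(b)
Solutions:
 f(b) = C1 + b^3/3 + 3*b - 8*exp(b/4)/9


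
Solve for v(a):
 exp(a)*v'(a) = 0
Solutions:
 v(a) = C1


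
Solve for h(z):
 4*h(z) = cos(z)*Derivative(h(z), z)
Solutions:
 h(z) = C1*(sin(z)^2 + 2*sin(z) + 1)/(sin(z)^2 - 2*sin(z) + 1)


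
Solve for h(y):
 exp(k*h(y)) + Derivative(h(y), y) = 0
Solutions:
 h(y) = Piecewise((log(1/(C1*k + k*y))/k, Ne(k, 0)), (nan, True))
 h(y) = Piecewise((C1 - y, Eq(k, 0)), (nan, True))


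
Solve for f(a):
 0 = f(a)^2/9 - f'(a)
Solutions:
 f(a) = -9/(C1 + a)


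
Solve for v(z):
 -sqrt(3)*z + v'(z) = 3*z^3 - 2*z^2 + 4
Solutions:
 v(z) = C1 + 3*z^4/4 - 2*z^3/3 + sqrt(3)*z^2/2 + 4*z


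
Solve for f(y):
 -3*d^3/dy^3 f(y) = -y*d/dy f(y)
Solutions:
 f(y) = C1 + Integral(C2*airyai(3^(2/3)*y/3) + C3*airybi(3^(2/3)*y/3), y)


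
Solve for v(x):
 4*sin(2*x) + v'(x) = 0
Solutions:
 v(x) = C1 + 2*cos(2*x)


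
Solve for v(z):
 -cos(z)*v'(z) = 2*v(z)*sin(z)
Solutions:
 v(z) = C1*cos(z)^2


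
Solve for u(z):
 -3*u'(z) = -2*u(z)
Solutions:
 u(z) = C1*exp(2*z/3)


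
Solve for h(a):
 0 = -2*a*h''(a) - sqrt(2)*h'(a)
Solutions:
 h(a) = C1 + C2*a^(1 - sqrt(2)/2)


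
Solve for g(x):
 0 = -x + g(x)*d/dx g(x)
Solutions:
 g(x) = -sqrt(C1 + x^2)
 g(x) = sqrt(C1 + x^2)


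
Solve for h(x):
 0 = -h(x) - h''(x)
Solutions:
 h(x) = C1*sin(x) + C2*cos(x)


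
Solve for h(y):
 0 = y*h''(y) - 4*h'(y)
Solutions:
 h(y) = C1 + C2*y^5


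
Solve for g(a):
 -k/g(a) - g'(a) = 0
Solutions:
 g(a) = -sqrt(C1 - 2*a*k)
 g(a) = sqrt(C1 - 2*a*k)


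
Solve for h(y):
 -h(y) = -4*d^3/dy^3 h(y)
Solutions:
 h(y) = C3*exp(2^(1/3)*y/2) + (C1*sin(2^(1/3)*sqrt(3)*y/4) + C2*cos(2^(1/3)*sqrt(3)*y/4))*exp(-2^(1/3)*y/4)


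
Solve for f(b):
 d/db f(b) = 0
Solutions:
 f(b) = C1


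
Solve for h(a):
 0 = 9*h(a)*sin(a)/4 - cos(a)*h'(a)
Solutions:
 h(a) = C1/cos(a)^(9/4)


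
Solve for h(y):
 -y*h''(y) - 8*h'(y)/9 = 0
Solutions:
 h(y) = C1 + C2*y^(1/9)


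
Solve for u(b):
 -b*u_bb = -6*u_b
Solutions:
 u(b) = C1 + C2*b^7


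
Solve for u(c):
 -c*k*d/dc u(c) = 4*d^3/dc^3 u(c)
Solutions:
 u(c) = C1 + Integral(C2*airyai(2^(1/3)*c*(-k)^(1/3)/2) + C3*airybi(2^(1/3)*c*(-k)^(1/3)/2), c)


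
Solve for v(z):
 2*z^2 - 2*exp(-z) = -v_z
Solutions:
 v(z) = C1 - 2*z^3/3 - 2*exp(-z)


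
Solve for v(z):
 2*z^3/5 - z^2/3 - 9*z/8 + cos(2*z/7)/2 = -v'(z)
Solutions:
 v(z) = C1 - z^4/10 + z^3/9 + 9*z^2/16 - 7*sin(2*z/7)/4


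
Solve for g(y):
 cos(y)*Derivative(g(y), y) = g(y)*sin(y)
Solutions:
 g(y) = C1/cos(y)


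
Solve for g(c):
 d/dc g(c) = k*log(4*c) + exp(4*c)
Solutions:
 g(c) = C1 + c*k*log(c) + c*k*(-1 + 2*log(2)) + exp(4*c)/4


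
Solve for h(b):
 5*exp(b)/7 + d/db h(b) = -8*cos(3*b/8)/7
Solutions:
 h(b) = C1 - 5*exp(b)/7 - 64*sin(3*b/8)/21


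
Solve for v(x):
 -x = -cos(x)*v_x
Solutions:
 v(x) = C1 + Integral(x/cos(x), x)


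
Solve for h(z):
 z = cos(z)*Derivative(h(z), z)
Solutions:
 h(z) = C1 + Integral(z/cos(z), z)


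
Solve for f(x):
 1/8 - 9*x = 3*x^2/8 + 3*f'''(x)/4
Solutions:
 f(x) = C1 + C2*x + C3*x^2 - x^5/120 - x^4/2 + x^3/36


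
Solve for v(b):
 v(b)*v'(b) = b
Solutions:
 v(b) = -sqrt(C1 + b^2)
 v(b) = sqrt(C1 + b^2)


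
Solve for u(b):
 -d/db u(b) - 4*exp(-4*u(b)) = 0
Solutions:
 u(b) = log(-I*(C1 - 16*b)^(1/4))
 u(b) = log(I*(C1 - 16*b)^(1/4))
 u(b) = log(-(C1 - 16*b)^(1/4))
 u(b) = log(C1 - 16*b)/4


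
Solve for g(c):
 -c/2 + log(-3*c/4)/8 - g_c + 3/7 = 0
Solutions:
 g(c) = C1 - c^2/4 + c*log(-c)/8 + c*(-14*log(2) + 7*log(3) + 17)/56


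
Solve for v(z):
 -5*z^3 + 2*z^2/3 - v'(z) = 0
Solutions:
 v(z) = C1 - 5*z^4/4 + 2*z^3/9


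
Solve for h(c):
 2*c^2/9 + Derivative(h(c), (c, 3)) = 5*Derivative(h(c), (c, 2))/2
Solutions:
 h(c) = C1 + C2*c + C3*exp(5*c/2) + c^4/135 + 8*c^3/675 + 16*c^2/1125


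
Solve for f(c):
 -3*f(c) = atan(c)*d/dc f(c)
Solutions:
 f(c) = C1*exp(-3*Integral(1/atan(c), c))


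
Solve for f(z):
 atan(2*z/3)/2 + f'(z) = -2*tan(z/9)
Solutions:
 f(z) = C1 - z*atan(2*z/3)/2 + 3*log(4*z^2 + 9)/8 + 18*log(cos(z/9))


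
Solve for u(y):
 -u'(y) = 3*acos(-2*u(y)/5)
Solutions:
 Integral(1/acos(-2*_y/5), (_y, u(y))) = C1 - 3*y


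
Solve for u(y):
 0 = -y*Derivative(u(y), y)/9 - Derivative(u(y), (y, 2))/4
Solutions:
 u(y) = C1 + C2*erf(sqrt(2)*y/3)


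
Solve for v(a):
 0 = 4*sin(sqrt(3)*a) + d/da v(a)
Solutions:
 v(a) = C1 + 4*sqrt(3)*cos(sqrt(3)*a)/3


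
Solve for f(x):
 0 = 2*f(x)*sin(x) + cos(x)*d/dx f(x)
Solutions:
 f(x) = C1*cos(x)^2


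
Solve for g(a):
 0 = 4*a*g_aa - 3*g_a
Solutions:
 g(a) = C1 + C2*a^(7/4)


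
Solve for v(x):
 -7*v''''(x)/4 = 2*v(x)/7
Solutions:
 v(x) = (C1*sin(2^(1/4)*sqrt(7)*x/7) + C2*cos(2^(1/4)*sqrt(7)*x/7))*exp(-2^(1/4)*sqrt(7)*x/7) + (C3*sin(2^(1/4)*sqrt(7)*x/7) + C4*cos(2^(1/4)*sqrt(7)*x/7))*exp(2^(1/4)*sqrt(7)*x/7)


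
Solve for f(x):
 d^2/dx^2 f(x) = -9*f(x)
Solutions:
 f(x) = C1*sin(3*x) + C2*cos(3*x)


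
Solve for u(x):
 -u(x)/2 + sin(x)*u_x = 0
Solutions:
 u(x) = C1*(cos(x) - 1)^(1/4)/(cos(x) + 1)^(1/4)


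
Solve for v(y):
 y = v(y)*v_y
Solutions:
 v(y) = -sqrt(C1 + y^2)
 v(y) = sqrt(C1 + y^2)


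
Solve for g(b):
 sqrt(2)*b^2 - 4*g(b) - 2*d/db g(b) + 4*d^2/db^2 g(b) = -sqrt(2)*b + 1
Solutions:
 g(b) = C1*exp(b*(1 - sqrt(17))/4) + C2*exp(b*(1 + sqrt(17))/4) + sqrt(2)*b^2/4 - 1/4 + sqrt(2)/2


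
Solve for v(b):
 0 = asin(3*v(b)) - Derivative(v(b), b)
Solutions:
 Integral(1/asin(3*_y), (_y, v(b))) = C1 + b


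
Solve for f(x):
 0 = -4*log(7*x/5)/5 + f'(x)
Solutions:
 f(x) = C1 + 4*x*log(x)/5 - 4*x*log(5)/5 - 4*x/5 + 4*x*log(7)/5


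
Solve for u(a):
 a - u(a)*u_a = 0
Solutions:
 u(a) = -sqrt(C1 + a^2)
 u(a) = sqrt(C1 + a^2)


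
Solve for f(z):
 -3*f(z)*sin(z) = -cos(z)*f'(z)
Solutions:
 f(z) = C1/cos(z)^3


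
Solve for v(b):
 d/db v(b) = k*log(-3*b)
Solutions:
 v(b) = C1 + b*k*log(-b) + b*k*(-1 + log(3))


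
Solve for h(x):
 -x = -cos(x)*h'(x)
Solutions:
 h(x) = C1 + Integral(x/cos(x), x)


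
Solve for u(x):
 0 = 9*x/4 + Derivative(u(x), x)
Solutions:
 u(x) = C1 - 9*x^2/8


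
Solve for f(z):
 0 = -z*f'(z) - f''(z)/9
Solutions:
 f(z) = C1 + C2*erf(3*sqrt(2)*z/2)


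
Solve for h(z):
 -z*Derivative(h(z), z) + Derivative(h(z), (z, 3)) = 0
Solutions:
 h(z) = C1 + Integral(C2*airyai(z) + C3*airybi(z), z)


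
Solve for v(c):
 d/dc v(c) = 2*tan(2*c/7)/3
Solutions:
 v(c) = C1 - 7*log(cos(2*c/7))/3


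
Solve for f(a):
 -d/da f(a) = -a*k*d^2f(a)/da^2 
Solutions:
 f(a) = C1 + a^(((re(k) + 1)*re(k) + im(k)^2)/(re(k)^2 + im(k)^2))*(C2*sin(log(a)*Abs(im(k))/(re(k)^2 + im(k)^2)) + C3*cos(log(a)*im(k)/(re(k)^2 + im(k)^2)))


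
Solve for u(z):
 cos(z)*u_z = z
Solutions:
 u(z) = C1 + Integral(z/cos(z), z)


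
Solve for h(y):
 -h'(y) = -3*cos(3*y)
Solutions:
 h(y) = C1 + sin(3*y)


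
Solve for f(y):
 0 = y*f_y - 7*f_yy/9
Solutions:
 f(y) = C1 + C2*erfi(3*sqrt(14)*y/14)


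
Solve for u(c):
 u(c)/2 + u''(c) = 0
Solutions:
 u(c) = C1*sin(sqrt(2)*c/2) + C2*cos(sqrt(2)*c/2)


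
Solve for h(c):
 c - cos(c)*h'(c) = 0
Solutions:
 h(c) = C1 + Integral(c/cos(c), c)


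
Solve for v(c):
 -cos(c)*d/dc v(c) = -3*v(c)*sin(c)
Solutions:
 v(c) = C1/cos(c)^3


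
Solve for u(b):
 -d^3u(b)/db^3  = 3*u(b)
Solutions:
 u(b) = C3*exp(-3^(1/3)*b) + (C1*sin(3^(5/6)*b/2) + C2*cos(3^(5/6)*b/2))*exp(3^(1/3)*b/2)


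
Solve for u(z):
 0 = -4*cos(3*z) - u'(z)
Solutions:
 u(z) = C1 - 4*sin(3*z)/3


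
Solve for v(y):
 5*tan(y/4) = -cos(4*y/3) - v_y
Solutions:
 v(y) = C1 + 20*log(cos(y/4)) - 3*sin(4*y/3)/4


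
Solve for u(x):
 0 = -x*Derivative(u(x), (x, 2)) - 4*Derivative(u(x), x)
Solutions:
 u(x) = C1 + C2/x^3


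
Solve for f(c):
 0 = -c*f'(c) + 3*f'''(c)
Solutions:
 f(c) = C1 + Integral(C2*airyai(3^(2/3)*c/3) + C3*airybi(3^(2/3)*c/3), c)


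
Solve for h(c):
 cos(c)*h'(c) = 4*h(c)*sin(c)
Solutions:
 h(c) = C1/cos(c)^4


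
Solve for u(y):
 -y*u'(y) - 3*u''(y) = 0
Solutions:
 u(y) = C1 + C2*erf(sqrt(6)*y/6)


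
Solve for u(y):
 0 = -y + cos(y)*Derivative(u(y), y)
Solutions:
 u(y) = C1 + Integral(y/cos(y), y)


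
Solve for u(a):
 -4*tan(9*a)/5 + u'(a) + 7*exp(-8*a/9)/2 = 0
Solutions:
 u(a) = C1 + 2*log(tan(9*a)^2 + 1)/45 + 63*exp(-8*a/9)/16


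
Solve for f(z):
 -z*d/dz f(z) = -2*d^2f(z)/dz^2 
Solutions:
 f(z) = C1 + C2*erfi(z/2)


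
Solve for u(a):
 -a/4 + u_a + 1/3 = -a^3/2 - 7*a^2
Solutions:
 u(a) = C1 - a^4/8 - 7*a^3/3 + a^2/8 - a/3


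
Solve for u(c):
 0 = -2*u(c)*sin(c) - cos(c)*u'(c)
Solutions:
 u(c) = C1*cos(c)^2


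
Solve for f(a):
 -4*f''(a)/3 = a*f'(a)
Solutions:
 f(a) = C1 + C2*erf(sqrt(6)*a/4)


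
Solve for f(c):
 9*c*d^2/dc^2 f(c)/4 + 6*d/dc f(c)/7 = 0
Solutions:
 f(c) = C1 + C2*c^(13/21)


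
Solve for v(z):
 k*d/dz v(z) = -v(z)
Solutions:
 v(z) = C1*exp(-z/k)


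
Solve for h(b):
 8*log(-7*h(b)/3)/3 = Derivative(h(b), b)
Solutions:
 -3*Integral(1/(log(-_y) - log(3) + log(7)), (_y, h(b)))/8 = C1 - b


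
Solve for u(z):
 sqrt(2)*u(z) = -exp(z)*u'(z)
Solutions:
 u(z) = C1*exp(sqrt(2)*exp(-z))


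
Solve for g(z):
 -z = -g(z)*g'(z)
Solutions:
 g(z) = -sqrt(C1 + z^2)
 g(z) = sqrt(C1 + z^2)


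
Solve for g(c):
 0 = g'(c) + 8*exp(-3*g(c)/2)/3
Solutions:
 g(c) = 2*log(C1 - 4*c)/3
 g(c) = 2*log((-1 - sqrt(3)*I)*(C1 - 4*c)^(1/3)/2)
 g(c) = 2*log((-1 + sqrt(3)*I)*(C1 - 4*c)^(1/3)/2)


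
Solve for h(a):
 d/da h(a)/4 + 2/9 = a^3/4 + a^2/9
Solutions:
 h(a) = C1 + a^4/4 + 4*a^3/27 - 8*a/9


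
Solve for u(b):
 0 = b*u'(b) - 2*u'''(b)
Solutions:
 u(b) = C1 + Integral(C2*airyai(2^(2/3)*b/2) + C3*airybi(2^(2/3)*b/2), b)


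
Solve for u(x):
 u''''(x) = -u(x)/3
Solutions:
 u(x) = (C1*sin(sqrt(2)*3^(3/4)*x/6) + C2*cos(sqrt(2)*3^(3/4)*x/6))*exp(-sqrt(2)*3^(3/4)*x/6) + (C3*sin(sqrt(2)*3^(3/4)*x/6) + C4*cos(sqrt(2)*3^(3/4)*x/6))*exp(sqrt(2)*3^(3/4)*x/6)


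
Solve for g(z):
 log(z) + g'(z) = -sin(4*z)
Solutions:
 g(z) = C1 - z*log(z) + z + cos(4*z)/4


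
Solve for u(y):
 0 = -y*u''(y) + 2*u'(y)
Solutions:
 u(y) = C1 + C2*y^3


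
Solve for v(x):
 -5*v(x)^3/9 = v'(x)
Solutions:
 v(x) = -3*sqrt(2)*sqrt(-1/(C1 - 5*x))/2
 v(x) = 3*sqrt(2)*sqrt(-1/(C1 - 5*x))/2


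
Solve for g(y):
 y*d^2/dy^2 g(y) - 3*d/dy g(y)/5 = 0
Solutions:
 g(y) = C1 + C2*y^(8/5)


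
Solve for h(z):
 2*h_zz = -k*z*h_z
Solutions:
 h(z) = Piecewise((-sqrt(pi)*C1*erf(sqrt(k)*z/2)/sqrt(k) - C2, (k > 0) | (k < 0)), (-C1*z - C2, True))


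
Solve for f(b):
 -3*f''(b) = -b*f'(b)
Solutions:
 f(b) = C1 + C2*erfi(sqrt(6)*b/6)


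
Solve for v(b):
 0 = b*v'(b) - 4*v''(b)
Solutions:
 v(b) = C1 + C2*erfi(sqrt(2)*b/4)


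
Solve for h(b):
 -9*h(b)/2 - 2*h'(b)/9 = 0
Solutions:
 h(b) = C1*exp(-81*b/4)


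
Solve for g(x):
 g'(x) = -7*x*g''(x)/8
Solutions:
 g(x) = C1 + C2/x^(1/7)


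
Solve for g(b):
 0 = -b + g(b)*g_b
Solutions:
 g(b) = -sqrt(C1 + b^2)
 g(b) = sqrt(C1 + b^2)


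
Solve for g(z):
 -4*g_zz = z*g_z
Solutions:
 g(z) = C1 + C2*erf(sqrt(2)*z/4)


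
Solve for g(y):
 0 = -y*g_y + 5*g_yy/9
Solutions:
 g(y) = C1 + C2*erfi(3*sqrt(10)*y/10)


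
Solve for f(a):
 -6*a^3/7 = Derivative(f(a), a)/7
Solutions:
 f(a) = C1 - 3*a^4/2


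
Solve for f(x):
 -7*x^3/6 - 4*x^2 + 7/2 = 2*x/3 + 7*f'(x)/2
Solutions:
 f(x) = C1 - x^4/12 - 8*x^3/21 - 2*x^2/21 + x


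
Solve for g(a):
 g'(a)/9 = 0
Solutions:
 g(a) = C1


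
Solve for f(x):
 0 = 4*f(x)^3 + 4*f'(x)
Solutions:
 f(x) = -sqrt(2)*sqrt(-1/(C1 - x))/2
 f(x) = sqrt(2)*sqrt(-1/(C1 - x))/2


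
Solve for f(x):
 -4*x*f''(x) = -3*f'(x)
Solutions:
 f(x) = C1 + C2*x^(7/4)


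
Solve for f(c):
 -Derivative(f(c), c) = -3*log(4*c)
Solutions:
 f(c) = C1 + 3*c*log(c) - 3*c + c*log(64)


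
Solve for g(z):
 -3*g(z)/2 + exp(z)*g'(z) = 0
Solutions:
 g(z) = C1*exp(-3*exp(-z)/2)


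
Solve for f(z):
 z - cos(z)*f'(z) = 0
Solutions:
 f(z) = C1 + Integral(z/cos(z), z)


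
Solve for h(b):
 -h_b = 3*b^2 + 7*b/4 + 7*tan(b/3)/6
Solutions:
 h(b) = C1 - b^3 - 7*b^2/8 + 7*log(cos(b/3))/2


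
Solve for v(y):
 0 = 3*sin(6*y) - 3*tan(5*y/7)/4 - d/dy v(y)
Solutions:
 v(y) = C1 + 21*log(cos(5*y/7))/20 - cos(6*y)/2


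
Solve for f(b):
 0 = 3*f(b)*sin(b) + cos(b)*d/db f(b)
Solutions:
 f(b) = C1*cos(b)^3


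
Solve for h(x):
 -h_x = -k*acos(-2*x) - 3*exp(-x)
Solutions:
 h(x) = C1 + k*x*acos(-2*x) + k*sqrt(1 - 4*x^2)/2 - 3*exp(-x)


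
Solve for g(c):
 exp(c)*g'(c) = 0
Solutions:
 g(c) = C1


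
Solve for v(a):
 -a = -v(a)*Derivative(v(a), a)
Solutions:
 v(a) = -sqrt(C1 + a^2)
 v(a) = sqrt(C1 + a^2)


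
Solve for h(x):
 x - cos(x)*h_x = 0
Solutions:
 h(x) = C1 + Integral(x/cos(x), x)


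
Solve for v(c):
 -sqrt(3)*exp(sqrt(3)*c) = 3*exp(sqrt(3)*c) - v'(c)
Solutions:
 v(c) = C1 + exp(sqrt(3)*c) + sqrt(3)*exp(sqrt(3)*c)


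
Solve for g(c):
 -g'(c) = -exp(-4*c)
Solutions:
 g(c) = C1 - exp(-4*c)/4


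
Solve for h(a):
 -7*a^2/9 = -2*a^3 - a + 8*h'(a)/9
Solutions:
 h(a) = C1 + 9*a^4/16 - 7*a^3/24 + 9*a^2/16


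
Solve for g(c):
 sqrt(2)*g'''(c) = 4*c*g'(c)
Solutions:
 g(c) = C1 + Integral(C2*airyai(sqrt(2)*c) + C3*airybi(sqrt(2)*c), c)


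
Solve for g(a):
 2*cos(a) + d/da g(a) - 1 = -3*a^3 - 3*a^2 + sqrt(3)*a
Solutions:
 g(a) = C1 - 3*a^4/4 - a^3 + sqrt(3)*a^2/2 + a - 2*sin(a)


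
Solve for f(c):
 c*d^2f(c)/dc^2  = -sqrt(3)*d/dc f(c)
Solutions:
 f(c) = C1 + C2*c^(1 - sqrt(3))


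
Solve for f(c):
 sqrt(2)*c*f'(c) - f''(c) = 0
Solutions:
 f(c) = C1 + C2*erfi(2^(3/4)*c/2)


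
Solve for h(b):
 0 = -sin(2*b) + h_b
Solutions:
 h(b) = C1 - cos(2*b)/2


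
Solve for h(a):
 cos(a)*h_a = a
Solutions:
 h(a) = C1 + Integral(a/cos(a), a)


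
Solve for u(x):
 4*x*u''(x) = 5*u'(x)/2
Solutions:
 u(x) = C1 + C2*x^(13/8)


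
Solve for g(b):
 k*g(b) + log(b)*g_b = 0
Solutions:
 g(b) = C1*exp(-k*li(b))


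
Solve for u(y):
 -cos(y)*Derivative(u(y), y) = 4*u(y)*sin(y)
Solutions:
 u(y) = C1*cos(y)^4


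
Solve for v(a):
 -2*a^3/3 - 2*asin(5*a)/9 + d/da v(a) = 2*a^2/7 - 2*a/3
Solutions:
 v(a) = C1 + a^4/6 + 2*a^3/21 - a^2/3 + 2*a*asin(5*a)/9 + 2*sqrt(1 - 25*a^2)/45


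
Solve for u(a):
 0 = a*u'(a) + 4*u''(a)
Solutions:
 u(a) = C1 + C2*erf(sqrt(2)*a/4)


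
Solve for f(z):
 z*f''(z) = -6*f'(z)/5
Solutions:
 f(z) = C1 + C2/z^(1/5)


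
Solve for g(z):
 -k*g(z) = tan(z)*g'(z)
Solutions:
 g(z) = C1*exp(-k*log(sin(z)))


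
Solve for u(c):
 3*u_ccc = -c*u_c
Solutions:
 u(c) = C1 + Integral(C2*airyai(-3^(2/3)*c/3) + C3*airybi(-3^(2/3)*c/3), c)


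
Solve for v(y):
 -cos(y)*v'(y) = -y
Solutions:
 v(y) = C1 + Integral(y/cos(y), y)


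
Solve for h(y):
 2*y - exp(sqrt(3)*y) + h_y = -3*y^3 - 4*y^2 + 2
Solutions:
 h(y) = C1 - 3*y^4/4 - 4*y^3/3 - y^2 + 2*y + sqrt(3)*exp(sqrt(3)*y)/3


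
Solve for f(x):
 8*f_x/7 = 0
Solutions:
 f(x) = C1


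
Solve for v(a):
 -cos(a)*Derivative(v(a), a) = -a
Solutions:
 v(a) = C1 + Integral(a/cos(a), a)


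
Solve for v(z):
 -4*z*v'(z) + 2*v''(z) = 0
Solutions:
 v(z) = C1 + C2*erfi(z)


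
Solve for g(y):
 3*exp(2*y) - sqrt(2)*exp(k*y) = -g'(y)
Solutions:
 g(y) = C1 - 3*exp(2*y)/2 + sqrt(2)*exp(k*y)/k


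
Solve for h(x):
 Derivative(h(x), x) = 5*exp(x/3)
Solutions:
 h(x) = C1 + 15*exp(x/3)


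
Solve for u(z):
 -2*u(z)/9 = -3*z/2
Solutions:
 u(z) = 27*z/4


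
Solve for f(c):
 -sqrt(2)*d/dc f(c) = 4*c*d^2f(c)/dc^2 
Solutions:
 f(c) = C1 + C2*c^(1 - sqrt(2)/4)


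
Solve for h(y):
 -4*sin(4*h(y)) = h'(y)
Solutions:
 h(y) = -acos((-C1 - exp(32*y))/(C1 - exp(32*y)))/4 + pi/2
 h(y) = acos((-C1 - exp(32*y))/(C1 - exp(32*y)))/4


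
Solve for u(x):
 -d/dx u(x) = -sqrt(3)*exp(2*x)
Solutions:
 u(x) = C1 + sqrt(3)*exp(2*x)/2


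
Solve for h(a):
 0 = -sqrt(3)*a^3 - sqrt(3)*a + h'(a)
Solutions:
 h(a) = C1 + sqrt(3)*a^4/4 + sqrt(3)*a^2/2


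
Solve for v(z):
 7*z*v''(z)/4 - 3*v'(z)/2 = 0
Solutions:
 v(z) = C1 + C2*z^(13/7)


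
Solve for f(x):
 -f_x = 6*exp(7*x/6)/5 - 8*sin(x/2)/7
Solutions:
 f(x) = C1 - 36*exp(7*x/6)/35 - 16*cos(x/2)/7


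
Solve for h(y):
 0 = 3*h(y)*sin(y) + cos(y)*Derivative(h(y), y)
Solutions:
 h(y) = C1*cos(y)^3


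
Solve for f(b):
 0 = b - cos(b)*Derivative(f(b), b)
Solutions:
 f(b) = C1 + Integral(b/cos(b), b)


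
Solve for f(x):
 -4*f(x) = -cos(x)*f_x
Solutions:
 f(x) = C1*(sin(x)^2 + 2*sin(x) + 1)/(sin(x)^2 - 2*sin(x) + 1)


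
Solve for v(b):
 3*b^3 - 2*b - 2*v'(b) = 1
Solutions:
 v(b) = C1 + 3*b^4/8 - b^2/2 - b/2


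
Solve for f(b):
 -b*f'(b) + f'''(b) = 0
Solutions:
 f(b) = C1 + Integral(C2*airyai(b) + C3*airybi(b), b)


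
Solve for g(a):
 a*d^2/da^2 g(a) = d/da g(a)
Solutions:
 g(a) = C1 + C2*a^2


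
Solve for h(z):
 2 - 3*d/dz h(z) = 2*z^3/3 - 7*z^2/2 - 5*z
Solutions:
 h(z) = C1 - z^4/18 + 7*z^3/18 + 5*z^2/6 + 2*z/3


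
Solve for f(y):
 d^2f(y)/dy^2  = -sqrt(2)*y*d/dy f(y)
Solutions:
 f(y) = C1 + C2*erf(2^(3/4)*y/2)


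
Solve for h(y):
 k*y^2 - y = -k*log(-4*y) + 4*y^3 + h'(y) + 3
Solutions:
 h(y) = C1 + k*y^3/3 + k*y*log(-y) - y^4 - y^2/2 + y*(-k + 2*k*log(2) - 3)


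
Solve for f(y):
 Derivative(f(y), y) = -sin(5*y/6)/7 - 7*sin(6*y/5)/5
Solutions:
 f(y) = C1 + 6*cos(5*y/6)/35 + 7*cos(6*y/5)/6


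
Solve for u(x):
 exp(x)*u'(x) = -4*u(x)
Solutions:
 u(x) = C1*exp(4*exp(-x))


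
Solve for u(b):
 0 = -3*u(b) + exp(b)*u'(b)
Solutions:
 u(b) = C1*exp(-3*exp(-b))


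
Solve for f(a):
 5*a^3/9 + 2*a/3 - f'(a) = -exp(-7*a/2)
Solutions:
 f(a) = C1 + 5*a^4/36 + a^2/3 - 2*exp(-7*a/2)/7


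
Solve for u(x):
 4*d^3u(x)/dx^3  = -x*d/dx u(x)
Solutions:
 u(x) = C1 + Integral(C2*airyai(-2^(1/3)*x/2) + C3*airybi(-2^(1/3)*x/2), x)


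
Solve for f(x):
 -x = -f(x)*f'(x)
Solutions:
 f(x) = -sqrt(C1 + x^2)
 f(x) = sqrt(C1 + x^2)


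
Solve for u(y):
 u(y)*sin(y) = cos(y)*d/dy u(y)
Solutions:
 u(y) = C1/cos(y)


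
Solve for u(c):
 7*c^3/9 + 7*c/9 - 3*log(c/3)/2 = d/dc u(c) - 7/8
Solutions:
 u(c) = C1 + 7*c^4/36 + 7*c^2/18 - 3*c*log(c)/2 + 3*c*log(3)/2 + 19*c/8


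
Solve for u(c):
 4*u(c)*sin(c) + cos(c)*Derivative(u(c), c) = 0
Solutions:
 u(c) = C1*cos(c)^4


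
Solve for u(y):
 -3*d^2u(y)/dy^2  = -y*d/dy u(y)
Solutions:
 u(y) = C1 + C2*erfi(sqrt(6)*y/6)


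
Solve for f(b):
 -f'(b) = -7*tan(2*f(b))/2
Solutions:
 f(b) = -asin(C1*exp(7*b))/2 + pi/2
 f(b) = asin(C1*exp(7*b))/2


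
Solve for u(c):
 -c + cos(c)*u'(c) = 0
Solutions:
 u(c) = C1 + Integral(c/cos(c), c)


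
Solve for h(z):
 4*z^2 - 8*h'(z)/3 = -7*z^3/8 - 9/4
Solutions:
 h(z) = C1 + 21*z^4/256 + z^3/2 + 27*z/32
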